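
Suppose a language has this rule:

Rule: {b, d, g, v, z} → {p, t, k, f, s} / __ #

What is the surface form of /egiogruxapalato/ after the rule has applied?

egiogruxapalato

No segment of /egiogruxapalato/ meets the structural description of the rule, so the form surfaces unchanged.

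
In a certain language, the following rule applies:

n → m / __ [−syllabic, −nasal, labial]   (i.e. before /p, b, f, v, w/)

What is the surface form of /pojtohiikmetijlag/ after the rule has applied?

pojtohiikmetijlag

No segment of /pojtohiikmetijlag/ meets the structural description of the rule, so the form surfaces unchanged.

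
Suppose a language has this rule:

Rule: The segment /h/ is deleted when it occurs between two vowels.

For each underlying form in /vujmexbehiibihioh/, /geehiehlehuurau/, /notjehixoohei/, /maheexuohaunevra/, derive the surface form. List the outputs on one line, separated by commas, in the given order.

/vujmexbehiibihioh/: /h/ occurs between vowels /e/ and /i/, so it deletes. /h/ occurs between vowels /i/ and /i/, so it deletes. → [vujmexbeiibiioh].
/geehiehlehuurau/: /h/ occurs between vowels /e/ and /i/, so it deletes. /h/ occurs between vowels /e/ and /u/, so it deletes. → [geeiehleuurau].
/notjehixoohei/: /h/ occurs between vowels /e/ and /i/, so it deletes. /h/ occurs between vowels /o/ and /e/, so it deletes. → [notjeixooei].
/maheexuohaunevra/: /h/ occurs between vowels /a/ and /e/, so it deletes. /h/ occurs between vowels /o/ and /a/, so it deletes. → [maeexuoaunevra].

vujmexbeiibiioh, geeiehleuurau, notjeixooei, maeexuoaunevra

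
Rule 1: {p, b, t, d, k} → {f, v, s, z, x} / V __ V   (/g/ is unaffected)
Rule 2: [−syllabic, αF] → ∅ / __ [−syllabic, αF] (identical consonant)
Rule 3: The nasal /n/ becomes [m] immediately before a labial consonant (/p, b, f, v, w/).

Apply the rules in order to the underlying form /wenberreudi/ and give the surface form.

Rule 1 (intervocalic spirantization): /d/ is a stop between vowels /u/ and /i/, so it spirantizes to the fricative [z]. /wenberreudi/ → wenberreuzi.
Rule 2 (degemination): /rr/ is a geminate; the first /r/ deletes. /wenberreuzi/ → wenbereuzi.
Rule 3 (nasal place assimilation): /n/ precedes the labial consonant /b/, so it assimilates in place to [m]. /wenbereuzi/ → wembereuzi.

wembereuzi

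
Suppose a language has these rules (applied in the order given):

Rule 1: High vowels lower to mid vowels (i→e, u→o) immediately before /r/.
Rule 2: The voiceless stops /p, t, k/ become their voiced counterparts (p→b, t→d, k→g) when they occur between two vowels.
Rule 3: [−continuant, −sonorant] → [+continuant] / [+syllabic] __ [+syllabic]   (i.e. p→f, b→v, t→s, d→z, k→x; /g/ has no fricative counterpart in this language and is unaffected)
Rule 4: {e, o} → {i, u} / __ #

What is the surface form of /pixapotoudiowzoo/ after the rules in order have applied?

pixavozouziowzou

Rule 1 (pre-rhotic lowering): no segment meets the environment; /pixapotoudiowzoo/ is unchanged.
Rule 2 (intervocalic voicing): /p/ is a voiceless stop between vowels /a/ and /o/, so it voices to [b]. /t/ is a voiceless stop between vowels /o/ and /o/, so it voices to [d]. /pixapotoudiowzoo/ → pixabodoudiowzoo.
Rule 3 (intervocalic spirantization): /b/ is a stop between vowels /a/ and /o/, so it spirantizes to the fricative [v]. /d/ is a stop between vowels /o/ and /o/, so it spirantizes to the fricative [z]. /d/ is a stop between vowels /u/ and /i/, so it spirantizes to the fricative [z]. /pixabodoudiowzoo/ → pixavozouziowzoo.
Rule 4 (final vowel raising): /o/ is a mid vowel in word-final position, so it raises to [u]. /pixavozouziowzoo/ → pixavozouziowzou.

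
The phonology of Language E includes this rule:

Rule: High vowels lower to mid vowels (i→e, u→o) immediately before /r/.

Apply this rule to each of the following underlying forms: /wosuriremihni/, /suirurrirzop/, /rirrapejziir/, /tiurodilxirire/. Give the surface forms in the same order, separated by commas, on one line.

wosoreremihni, suerorrerzop, rerrapejzier, tiorodilxerere

/wosuriremihni/: /u/ is a high vowel immediately before /r/, so it lowers to [o]. /i/ is a high vowel immediately before /r/, so it lowers to [e]. → [wosoreremihni].
/suirurrirzop/: /i/ is a high vowel immediately before /r/, so it lowers to [e]. /u/ is a high vowel immediately before /r/, so it lowers to [o]. /i/ is a high vowel immediately before /r/, so it lowers to [e]. → [suerorrerzop].
/rirrapejziir/: /i/ is a high vowel immediately before /r/, so it lowers to [e]. /i/ is a high vowel immediately before /r/, so it lowers to [e]. → [rerrapejzier].
/tiurodilxirire/: /u/ is a high vowel immediately before /r/, so it lowers to [o]. /i/ is a high vowel immediately before /r/, so it lowers to [e]. /i/ is a high vowel immediately before /r/, so it lowers to [e]. → [tiorodilxerere].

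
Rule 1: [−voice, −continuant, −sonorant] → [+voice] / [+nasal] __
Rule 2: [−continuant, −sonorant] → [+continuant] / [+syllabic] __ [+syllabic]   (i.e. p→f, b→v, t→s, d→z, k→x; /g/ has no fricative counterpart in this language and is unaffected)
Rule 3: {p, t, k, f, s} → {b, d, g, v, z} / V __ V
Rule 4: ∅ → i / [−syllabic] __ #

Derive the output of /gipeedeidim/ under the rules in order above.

Rule 1 (post-nasal voicing): no segment meets the environment; /gipeedeidim/ is unchanged.
Rule 2 (intervocalic spirantization): /p/ is a stop between vowels /i/ and /e/, so it spirantizes to the fricative [f]. /d/ is a stop between vowels /e/ and /e/, so it spirantizes to the fricative [z]. /d/ is a stop between vowels /i/ and /i/, so it spirantizes to the fricative [z]. /gipeedeidim/ → gifeezeizim.
Rule 3 (intervocalic voicing): /f/ is a voiceless obstruent between vowels /i/ and /e/, so it voices to [v]. /gifeezeizim/ → giveezeizim.
Rule 4 (final i-epenthesis): the form ends in the consonant /m/, so [i] is inserted word-finally. /giveezeizim/ → giveezeizimi.

giveezeizimi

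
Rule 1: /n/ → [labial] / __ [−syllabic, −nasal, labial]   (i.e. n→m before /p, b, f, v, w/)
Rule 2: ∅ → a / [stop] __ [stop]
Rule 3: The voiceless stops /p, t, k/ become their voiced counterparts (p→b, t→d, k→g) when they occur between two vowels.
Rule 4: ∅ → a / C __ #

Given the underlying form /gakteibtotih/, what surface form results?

gagadeibadodiha

Rule 1 (nasal place assimilation): no segment meets the environment; /gakteibtotih/ is unchanged.
Rule 2 (stop-cluster a-epenthesis): /k/ and /t/ form a stop–stop cluster, so [a] is inserted between them. /b/ and /t/ form a stop–stop cluster, so [a] is inserted between them. /gakteibtotih/ → gakateibatotih.
Rule 3 (intervocalic voicing): /k/ is a voiceless stop between vowels /a/ and /a/, so it voices to [g]. /t/ is a voiceless stop between vowels /a/ and /e/, so it voices to [d]. /t/ is a voiceless stop between vowels /a/ and /o/, so it voices to [d]. /t/ is a voiceless stop between vowels /o/ and /i/, so it voices to [d]. /gakateibatotih/ → gagadeibadodih.
Rule 4 (final a-epenthesis): the form ends in the consonant /h/, so [a] is inserted word-finally. /gagadeibadodih/ → gagadeibadodiha.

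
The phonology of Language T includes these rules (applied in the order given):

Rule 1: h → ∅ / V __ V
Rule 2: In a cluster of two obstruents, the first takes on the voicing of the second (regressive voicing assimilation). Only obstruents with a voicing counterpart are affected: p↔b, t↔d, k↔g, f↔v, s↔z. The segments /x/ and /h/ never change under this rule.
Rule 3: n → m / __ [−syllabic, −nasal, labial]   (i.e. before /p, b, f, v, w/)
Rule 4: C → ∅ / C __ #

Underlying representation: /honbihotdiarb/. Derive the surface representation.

Rule 1 (intervocalic h-deletion): /h/ occurs between vowels /i/ and /o/, so it deletes. /honbihotdiarb/ → honbiotdiarb.
Rule 2 (regressive voicing assimilation): /t/ precedes the voiced obstruent /d/, so it voices to [d] by assimilation. /honbiotdiarb/ → honbioddiarb.
Rule 3 (nasal place assimilation): /n/ precedes the labial consonant /b/, so it assimilates in place to [m]. /honbioddiarb/ → hombioddiarb.
Rule 4 (final cluster simplification): /b/ is the second consonant of a word-final cluster /rb/, so it deletes. /hombioddiarb/ → hombioddiar.

hombioddiar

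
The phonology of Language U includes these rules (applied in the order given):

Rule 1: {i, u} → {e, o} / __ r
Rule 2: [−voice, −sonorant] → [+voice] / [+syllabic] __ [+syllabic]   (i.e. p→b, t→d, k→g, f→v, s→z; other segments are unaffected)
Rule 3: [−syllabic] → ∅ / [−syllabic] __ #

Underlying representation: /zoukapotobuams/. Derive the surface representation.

zougabodobuam

Rule 1 (pre-rhotic lowering): no segment meets the environment; /zoukapotobuams/ is unchanged.
Rule 2 (intervocalic voicing): /k/ is a voiceless obstruent between vowels /u/ and /a/, so it voices to [g]. /p/ is a voiceless obstruent between vowels /a/ and /o/, so it voices to [b]. /t/ is a voiceless obstruent between vowels /o/ and /o/, so it voices to [d]. /zoukapotobuams/ → zougabodobuams.
Rule 3 (final cluster simplification): /s/ is the second consonant of a word-final cluster /ms/, so it deletes. /zougabodobuams/ → zougabodobuam.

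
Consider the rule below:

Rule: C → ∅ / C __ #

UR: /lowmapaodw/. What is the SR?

lowmapaod

/w/ is the second consonant of a word-final cluster /dw/, so it deletes.
The other instances of /l/, /w/, /m/, /p/, /d/ do not occur in the required environment and remain unchanged.
Surface form: [lowmapaod].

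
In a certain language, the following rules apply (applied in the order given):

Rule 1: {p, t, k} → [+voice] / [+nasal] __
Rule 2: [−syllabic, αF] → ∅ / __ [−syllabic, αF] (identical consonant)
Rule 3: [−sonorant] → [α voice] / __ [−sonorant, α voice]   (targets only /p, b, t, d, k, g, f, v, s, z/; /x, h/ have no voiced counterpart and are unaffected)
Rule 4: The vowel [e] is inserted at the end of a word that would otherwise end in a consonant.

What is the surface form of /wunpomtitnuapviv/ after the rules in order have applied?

wunbomditnuabvive

Rule 1 (post-nasal voicing): /p/ is a voiceless stop immediately after the nasal /n/, so it voices to [b]. /t/ is a voiceless stop immediately after the nasal /m/, so it voices to [d]. /wunpomtitnuapviv/ → wunbomditnuapviv.
Rule 2 (degemination): no segment meets the environment; /wunbomditnuapviv/ is unchanged.
Rule 3 (regressive voicing assimilation): /p/ precedes the voiced obstruent /v/, so it voices to [b] by assimilation. /wunbomditnuapviv/ → wunbomditnuabviv.
Rule 4 (final e-epenthesis): the form ends in the consonant /v/, so [e] is inserted word-finally. /wunbomditnuabviv/ → wunbomditnuabvive.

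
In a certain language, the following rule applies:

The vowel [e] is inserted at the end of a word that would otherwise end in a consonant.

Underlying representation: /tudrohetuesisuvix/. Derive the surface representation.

tudrohetuesisuvixe

the form ends in the consonant /x/, so [e] is inserted word-finally.
Surface form: [tudrohetuesisuvixe].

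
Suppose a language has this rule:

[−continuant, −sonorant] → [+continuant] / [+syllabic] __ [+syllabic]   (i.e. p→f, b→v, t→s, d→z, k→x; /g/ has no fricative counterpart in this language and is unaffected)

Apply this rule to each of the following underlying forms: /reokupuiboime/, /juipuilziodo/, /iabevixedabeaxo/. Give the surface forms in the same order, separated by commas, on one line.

/reokupuiboime/: /k/ is a stop between vowels /o/ and /u/, so it spirantizes to the fricative [x]. /p/ is a stop between vowels /u/ and /u/, so it spirantizes to the fricative [f]. /b/ is a stop between vowels /i/ and /o/, so it spirantizes to the fricative [v]. → [reoxufuivoime].
/juipuilziodo/: /p/ is a stop between vowels /i/ and /u/, so it spirantizes to the fricative [f]. /d/ is a stop between vowels /o/ and /o/, so it spirantizes to the fricative [z]. → [juifuilziozo].
/iabevixedabeaxo/: /b/ is a stop between vowels /a/ and /e/, so it spirantizes to the fricative [v]. /d/ is a stop between vowels /e/ and /a/, so it spirantizes to the fricative [z]. /b/ is a stop between vowels /a/ and /e/, so it spirantizes to the fricative [v]. → [iavevixezaveaxo].

reoxufuivoime, juifuilziozo, iavevixezaveaxo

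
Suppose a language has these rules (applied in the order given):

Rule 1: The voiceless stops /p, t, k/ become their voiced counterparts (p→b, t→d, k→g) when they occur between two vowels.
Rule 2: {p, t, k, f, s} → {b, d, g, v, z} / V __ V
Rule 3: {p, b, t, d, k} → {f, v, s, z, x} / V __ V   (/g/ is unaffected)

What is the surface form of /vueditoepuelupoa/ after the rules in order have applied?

vuezizoevueluvoa

Rule 1 (intervocalic voicing): /t/ is a voiceless stop between vowels /i/ and /o/, so it voices to [d]. /p/ is a voiceless stop between vowels /e/ and /u/, so it voices to [b]. /p/ is a voiceless stop between vowels /u/ and /o/, so it voices to [b]. /vueditoepuelupoa/ → vuedidoebueluboa.
Rule 2 (intervocalic voicing): no segment meets the environment; /vuedidoebueluboa/ is unchanged.
Rule 3 (intervocalic spirantization): /d/ is a stop between vowels /e/ and /i/, so it spirantizes to the fricative [z]. /d/ is a stop between vowels /i/ and /o/, so it spirantizes to the fricative [z]. /b/ is a stop between vowels /e/ and /u/, so it spirantizes to the fricative [v]. /b/ is a stop between vowels /u/ and /o/, so it spirantizes to the fricative [v]. /vuedidoebueluboa/ → vuezizoevueluvoa.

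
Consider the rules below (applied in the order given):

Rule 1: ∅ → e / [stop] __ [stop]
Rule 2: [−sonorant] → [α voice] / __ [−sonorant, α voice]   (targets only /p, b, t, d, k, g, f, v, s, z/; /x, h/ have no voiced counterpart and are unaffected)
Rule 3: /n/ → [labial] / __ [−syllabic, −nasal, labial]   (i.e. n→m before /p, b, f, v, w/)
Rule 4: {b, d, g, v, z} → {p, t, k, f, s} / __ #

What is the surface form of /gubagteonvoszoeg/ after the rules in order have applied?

gubageteomvozzoek

Rule 1 (stop-cluster e-epenthesis): /g/ and /t/ form a stop–stop cluster, so [e] is inserted between them. /gubagteonvoszoeg/ → gubageteonvoszoeg.
Rule 2 (regressive voicing assimilation): /s/ precedes the voiced obstruent /z/, so it voices to [z] by assimilation. /gubageteonvoszoeg/ → gubageteonvozzoeg.
Rule 3 (nasal place assimilation): /n/ precedes the labial consonant /v/, so it assimilates in place to [m]. /gubageteonvozzoeg/ → gubageteomvozzoeg.
Rule 4 (final devoicing): /g/ is a voiced obstruent in word-final position, so it devoices to [k]. /gubageteomvozzoeg/ → gubageteomvozzoek.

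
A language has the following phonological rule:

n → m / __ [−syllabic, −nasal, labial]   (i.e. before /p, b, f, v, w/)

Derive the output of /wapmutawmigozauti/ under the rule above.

wapmutawmigozauti

No segment of /wapmutawmigozauti/ meets the structural description of the rule, so the form surfaces unchanged.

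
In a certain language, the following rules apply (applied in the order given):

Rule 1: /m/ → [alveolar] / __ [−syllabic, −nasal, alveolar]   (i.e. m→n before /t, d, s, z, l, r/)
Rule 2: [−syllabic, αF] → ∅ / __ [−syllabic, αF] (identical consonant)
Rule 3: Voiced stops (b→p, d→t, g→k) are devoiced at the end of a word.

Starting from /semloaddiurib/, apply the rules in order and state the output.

senloadiurip

Rule 1 (nasal place assimilation): /m/ precedes the alveolar consonant /l/, so it assimilates in place to [n]. /semloaddiurib/ → senloaddiurib.
Rule 2 (degemination): /dd/ is a geminate; the first /d/ deletes. /senloaddiurib/ → senloadiurib.
Rule 3 (final devoicing): /b/ is a voiced stop in word-final position, so it devoices to [p]. /senloadiurib/ → senloadiurip.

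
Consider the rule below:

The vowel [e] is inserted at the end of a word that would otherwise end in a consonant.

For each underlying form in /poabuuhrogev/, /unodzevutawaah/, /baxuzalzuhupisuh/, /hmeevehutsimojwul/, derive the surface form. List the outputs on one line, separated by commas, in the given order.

/poabuuhrogev/: the form ends in the consonant /v/, so [e] is inserted word-finally. → [poabuuhrogeve].
/unodzevutawaah/: the form ends in the consonant /h/, so [e] is inserted word-finally. → [unodzevutawaahe].
/baxuzalzuhupisuh/: the form ends in the consonant /h/, so [e] is inserted word-finally. → [baxuzalzuhupisuhe].
/hmeevehutsimojwul/: the form ends in the consonant /l/, so [e] is inserted word-finally. → [hmeevehutsimojwule].

poabuuhrogeve, unodzevutawaahe, baxuzalzuhupisuhe, hmeevehutsimojwule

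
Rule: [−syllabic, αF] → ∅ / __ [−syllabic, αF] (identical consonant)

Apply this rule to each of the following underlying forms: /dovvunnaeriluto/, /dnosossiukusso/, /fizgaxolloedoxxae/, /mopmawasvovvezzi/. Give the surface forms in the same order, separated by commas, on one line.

/dovvunnaeriluto/: /vv/ is a geminate; the first /v/ deletes. /nn/ is a geminate; the first /n/ deletes. → [dovunaeriluto].
/dnosossiukusso/: /ss/ is a geminate; the first /s/ deletes. /ss/ is a geminate; the first /s/ deletes. → [dnososiukuso].
/fizgaxolloedoxxae/: /ll/ is a geminate; the first /l/ deletes. /xx/ is a geminate; the first /x/ deletes. → [fizgaxoloedoxae].
/mopmawasvovvezzi/: /vv/ is a geminate; the first /v/ deletes. /zz/ is a geminate; the first /z/ deletes. → [mopmawasvovezi].

dovunaeriluto, dnososiukuso, fizgaxoloedoxae, mopmawasvovezi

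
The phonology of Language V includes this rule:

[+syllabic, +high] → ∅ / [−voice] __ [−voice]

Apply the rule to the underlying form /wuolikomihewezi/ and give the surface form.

No segment of /wuolikomihewezi/ meets the structural description of the rule, so the form surfaces unchanged.

wuolikomihewezi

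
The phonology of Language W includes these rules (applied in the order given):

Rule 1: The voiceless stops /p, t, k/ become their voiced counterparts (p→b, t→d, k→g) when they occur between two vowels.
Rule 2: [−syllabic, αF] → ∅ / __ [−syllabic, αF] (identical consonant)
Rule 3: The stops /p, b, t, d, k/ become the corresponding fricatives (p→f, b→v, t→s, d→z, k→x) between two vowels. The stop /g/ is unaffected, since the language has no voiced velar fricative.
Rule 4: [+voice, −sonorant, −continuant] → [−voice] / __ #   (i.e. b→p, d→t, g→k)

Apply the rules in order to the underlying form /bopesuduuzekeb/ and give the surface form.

bovesuzuuzegep

Rule 1 (intervocalic voicing): /p/ is a voiceless stop between vowels /o/ and /e/, so it voices to [b]. /k/ is a voiceless stop between vowels /e/ and /e/, so it voices to [g]. /bopesuduuzekeb/ → bobesuduuzegeb.
Rule 2 (degemination): no segment meets the environment; /bobesuduuzegeb/ is unchanged.
Rule 3 (intervocalic spirantization): /b/ is a stop between vowels /o/ and /e/, so it spirantizes to the fricative [v]. /d/ is a stop between vowels /u/ and /u/, so it spirantizes to the fricative [z]. /bobesuduuzegeb/ → bovesuzuuzegeb.
Rule 4 (final devoicing): /b/ is a voiced stop in word-final position, so it devoices to [p]. /bovesuzuuzegeb/ → bovesuzuuzegep.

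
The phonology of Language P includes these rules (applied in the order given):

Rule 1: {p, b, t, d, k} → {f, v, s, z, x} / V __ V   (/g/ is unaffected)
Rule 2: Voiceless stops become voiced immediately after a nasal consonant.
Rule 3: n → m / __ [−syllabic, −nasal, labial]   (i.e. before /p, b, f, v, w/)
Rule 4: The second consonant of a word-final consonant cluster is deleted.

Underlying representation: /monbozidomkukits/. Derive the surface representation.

mombozizomguxit

Rule 1 (intervocalic spirantization): /d/ is a stop between vowels /i/ and /o/, so it spirantizes to the fricative [z]. /k/ is a stop between vowels /u/ and /i/, so it spirantizes to the fricative [x]. /monbozidomkukits/ → monbozizomkuxits.
Rule 2 (post-nasal voicing): /k/ is a voiceless stop immediately after the nasal /m/, so it voices to [g]. /monbozizomkuxits/ → monbozizomguxits.
Rule 3 (nasal place assimilation): /n/ precedes the labial consonant /b/, so it assimilates in place to [m]. /monbozizomguxits/ → mombozizomguxits.
Rule 4 (final cluster simplification): /s/ is the second consonant of a word-final cluster /ts/, so it deletes. /mombozizomguxits/ → mombozizomguxit.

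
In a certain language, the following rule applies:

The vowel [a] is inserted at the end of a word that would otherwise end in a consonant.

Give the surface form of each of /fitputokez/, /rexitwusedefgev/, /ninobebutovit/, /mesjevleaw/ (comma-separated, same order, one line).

/fitputokez/: the form ends in the consonant /z/, so [a] is inserted word-finally. → [fitputokeza].
/rexitwusedefgev/: the form ends in the consonant /v/, so [a] is inserted word-finally. → [rexitwusedefgeva].
/ninobebutovit/: the form ends in the consonant /t/, so [a] is inserted word-finally. → [ninobebutovita].
/mesjevleaw/: the form ends in the consonant /w/, so [a] is inserted word-finally. → [mesjevleawa].

fitputokeza, rexitwusedefgeva, ninobebutovita, mesjevleawa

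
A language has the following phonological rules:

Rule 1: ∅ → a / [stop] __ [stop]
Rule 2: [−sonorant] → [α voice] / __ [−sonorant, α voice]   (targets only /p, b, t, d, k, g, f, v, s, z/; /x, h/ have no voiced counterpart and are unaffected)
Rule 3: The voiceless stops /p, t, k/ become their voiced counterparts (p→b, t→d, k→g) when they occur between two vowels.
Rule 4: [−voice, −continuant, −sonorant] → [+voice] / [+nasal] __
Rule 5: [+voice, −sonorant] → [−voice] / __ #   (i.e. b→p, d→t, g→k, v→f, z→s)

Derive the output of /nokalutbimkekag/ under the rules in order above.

Rule 1 (stop-cluster a-epenthesis): /t/ and /b/ form a stop–stop cluster, so [a] is inserted between them. /nokalutbimkekag/ → nokalutabimkekag.
Rule 2 (regressive voicing assimilation): no segment meets the environment; /nokalutabimkekag/ is unchanged.
Rule 3 (intervocalic voicing): /k/ is a voiceless stop between vowels /o/ and /a/, so it voices to [g]. /t/ is a voiceless stop between vowels /u/ and /a/, so it voices to [d]. /k/ is a voiceless stop between vowels /e/ and /a/, so it voices to [g]. /nokalutabimkekag/ → nogaludabimkegag.
Rule 4 (post-nasal voicing): /k/ is a voiceless stop immediately after the nasal /m/, so it voices to [g]. /nogaludabimkegag/ → nogaludabimgegag.
Rule 5 (final devoicing): /g/ is a voiced obstruent in word-final position, so it devoices to [k]. /nogaludabimgegag/ → nogaludabimgegak.

nogaludabimgegak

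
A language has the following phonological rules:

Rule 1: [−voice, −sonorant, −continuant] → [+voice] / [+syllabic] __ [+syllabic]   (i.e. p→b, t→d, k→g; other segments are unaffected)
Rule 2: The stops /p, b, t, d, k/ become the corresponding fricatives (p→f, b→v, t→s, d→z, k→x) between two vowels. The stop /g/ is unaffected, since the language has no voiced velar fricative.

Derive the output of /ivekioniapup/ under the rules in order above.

Rule 1 (intervocalic voicing): /k/ is a voiceless stop between vowels /e/ and /i/, so it voices to [g]. /p/ is a voiceless stop between vowels /a/ and /u/, so it voices to [b]. /ivekioniapup/ → ivegioniabup.
Rule 2 (intervocalic spirantization): /b/ is a stop between vowels /a/ and /u/, so it spirantizes to the fricative [v]. /ivegioniabup/ → ivegioniavup.

ivegioniavup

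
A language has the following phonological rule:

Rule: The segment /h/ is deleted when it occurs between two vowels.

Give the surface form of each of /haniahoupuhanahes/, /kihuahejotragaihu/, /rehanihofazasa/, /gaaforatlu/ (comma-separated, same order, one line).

haniaoupuanaes, kiuaejotragaiu, reaniofazasa, gaaforatlu

/haniahoupuhanahes/: /h/ occurs between vowels /a/ and /o/, so it deletes. /h/ occurs between vowels /u/ and /a/, so it deletes. /h/ occurs between vowels /a/ and /e/, so it deletes. → [haniaoupuanaes].
/kihuahejotragaihu/: /h/ occurs between vowels /i/ and /u/, so it deletes. /h/ occurs between vowels /a/ and /e/, so it deletes. /h/ occurs between vowels /i/ and /u/, so it deletes. → [kiuaejotragaiu].
/rehanihofazasa/: /h/ occurs between vowels /e/ and /a/, so it deletes. /h/ occurs between vowels /i/ and /o/, so it deletes. → [reaniofazasa].
/gaaforatlu/: the rule's environment is not met; surfaces unchanged as [gaaforatlu].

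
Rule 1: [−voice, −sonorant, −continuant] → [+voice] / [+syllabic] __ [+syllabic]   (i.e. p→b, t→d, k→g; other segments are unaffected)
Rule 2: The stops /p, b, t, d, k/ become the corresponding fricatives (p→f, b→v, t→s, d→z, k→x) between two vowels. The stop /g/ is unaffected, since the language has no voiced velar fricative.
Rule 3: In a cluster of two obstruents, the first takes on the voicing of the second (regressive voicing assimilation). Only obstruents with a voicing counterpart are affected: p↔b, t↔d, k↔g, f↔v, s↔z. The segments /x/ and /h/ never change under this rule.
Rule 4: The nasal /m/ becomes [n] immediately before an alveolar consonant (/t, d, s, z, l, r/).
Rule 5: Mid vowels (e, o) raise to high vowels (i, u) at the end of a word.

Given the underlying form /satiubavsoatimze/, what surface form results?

saziuvafsoazinzi

Rule 1 (intervocalic voicing): /t/ is a voiceless stop between vowels /a/ and /i/, so it voices to [d]. /t/ is a voiceless stop between vowels /a/ and /i/, so it voices to [d]. /satiubavsoatimze/ → sadiubavsoadimze.
Rule 2 (intervocalic spirantization): /d/ is a stop between vowels /a/ and /i/, so it spirantizes to the fricative [z]. /b/ is a stop between vowels /u/ and /a/, so it spirantizes to the fricative [v]. /d/ is a stop between vowels /a/ and /i/, so it spirantizes to the fricative [z]. /sadiubavsoadimze/ → saziuvavsoazimze.
Rule 3 (regressive voicing assimilation): /v/ precedes the voiceless obstruent /s/, so it devoices to [f] by assimilation. /saziuvavsoazimze/ → saziuvafsoazimze.
Rule 4 (nasal place assimilation): /m/ precedes the alveolar consonant /z/, so it assimilates in place to [n]. /saziuvafsoazimze/ → saziuvafsoazinze.
Rule 5 (final vowel raising): /e/ is a mid vowel in word-final position, so it raises to [i]. /saziuvafsoazinze/ → saziuvafsoazinzi.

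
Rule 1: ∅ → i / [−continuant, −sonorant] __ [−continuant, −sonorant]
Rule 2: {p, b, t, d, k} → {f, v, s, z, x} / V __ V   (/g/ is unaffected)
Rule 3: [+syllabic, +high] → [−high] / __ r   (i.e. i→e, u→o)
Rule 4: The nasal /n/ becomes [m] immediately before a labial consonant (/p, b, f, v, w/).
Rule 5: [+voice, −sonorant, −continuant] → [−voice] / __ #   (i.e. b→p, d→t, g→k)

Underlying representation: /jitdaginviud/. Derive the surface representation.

Rule 1 (stop-cluster i-epenthesis): /t/ and /d/ form a stop–stop cluster, so [i] is inserted between them. /jitdaginviud/ → jitidaginviud.
Rule 2 (intervocalic spirantization): /t/ is a stop between vowels /i/ and /i/, so it spirantizes to the fricative [s]. /d/ is a stop between vowels /i/ and /a/, so it spirantizes to the fricative [z]. /jitidaginviud/ → jisizaginviud.
Rule 3 (pre-rhotic lowering): no segment meets the environment; /jisizaginviud/ is unchanged.
Rule 4 (nasal place assimilation): /n/ precedes the labial consonant /v/, so it assimilates in place to [m]. /jisizaginviud/ → jisizagimviud.
Rule 5 (final devoicing): /d/ is a voiced stop in word-final position, so it devoices to [t]. /jisizagimviud/ → jisizagimviut.

jisizagimviut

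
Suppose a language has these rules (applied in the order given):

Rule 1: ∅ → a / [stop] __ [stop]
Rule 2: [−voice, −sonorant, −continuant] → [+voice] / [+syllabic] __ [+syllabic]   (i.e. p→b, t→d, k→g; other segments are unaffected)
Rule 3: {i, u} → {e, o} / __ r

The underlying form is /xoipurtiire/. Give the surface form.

Rule 1 (stop-cluster a-epenthesis): no segment meets the environment; /xoipurtiire/ is unchanged.
Rule 2 (intervocalic voicing): /p/ is a voiceless stop between vowels /i/ and /u/, so it voices to [b]. /xoipurtiire/ → xoiburtiire.
Rule 3 (pre-rhotic lowering): /u/ is a high vowel immediately before /r/, so it lowers to [o]. /i/ is a high vowel immediately before /r/, so it lowers to [e]. /xoiburtiire/ → xoibortiere.

xoibortiere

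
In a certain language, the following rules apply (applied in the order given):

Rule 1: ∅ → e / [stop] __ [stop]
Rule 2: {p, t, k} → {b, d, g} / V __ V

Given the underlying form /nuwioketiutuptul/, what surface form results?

Rule 1 (stop-cluster e-epenthesis): /p/ and /t/ form a stop–stop cluster, so [e] is inserted between them. /nuwioketiutuptul/ → nuwioketiutupetul.
Rule 2 (intervocalic voicing): /k/ is a voiceless stop between vowels /o/ and /e/, so it voices to [g]. /t/ is a voiceless stop between vowels /e/ and /i/, so it voices to [d]. /t/ is a voiceless stop between vowels /u/ and /u/, so it voices to [d]. /p/ is a voiceless stop between vowels /u/ and /e/, so it voices to [b]. /t/ is a voiceless stop between vowels /e/ and /u/, so it voices to [d]. /nuwioketiutupetul/ → nuwiogediudubedul.

nuwiogediudubedul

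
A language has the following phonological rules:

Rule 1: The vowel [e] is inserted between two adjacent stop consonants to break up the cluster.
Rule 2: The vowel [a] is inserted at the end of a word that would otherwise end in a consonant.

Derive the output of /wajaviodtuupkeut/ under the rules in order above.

Rule 1 (stop-cluster e-epenthesis): /d/ and /t/ form a stop–stop cluster, so [e] is inserted between them. /p/ and /k/ form a stop–stop cluster, so [e] is inserted between them. /wajaviodtuupkeut/ → wajaviodetuupekeut.
Rule 2 (final a-epenthesis): the form ends in the consonant /t/, so [a] is inserted word-finally. /wajaviodetuupekeut/ → wajaviodetuupekeuta.

wajaviodetuupekeuta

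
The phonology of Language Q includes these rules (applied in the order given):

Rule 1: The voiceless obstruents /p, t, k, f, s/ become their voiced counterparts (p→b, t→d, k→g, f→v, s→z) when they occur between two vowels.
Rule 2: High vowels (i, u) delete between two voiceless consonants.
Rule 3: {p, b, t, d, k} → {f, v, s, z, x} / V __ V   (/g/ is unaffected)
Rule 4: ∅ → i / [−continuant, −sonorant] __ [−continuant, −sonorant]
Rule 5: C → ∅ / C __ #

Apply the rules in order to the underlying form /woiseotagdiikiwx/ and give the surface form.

woizeozagidiigiw

Rule 1 (intervocalic voicing): /s/ is a voiceless obstruent between vowels /i/ and /e/, so it voices to [z]. /t/ is a voiceless obstruent between vowels /o/ and /a/, so it voices to [d]. /k/ is a voiceless obstruent between vowels /i/ and /i/, so it voices to [g]. /woiseotagdiikiwx/ → woizeodagdiigiwx.
Rule 2 (high vowel syncope): no segment meets the environment; /woizeodagdiigiwx/ is unchanged.
Rule 3 (intervocalic spirantization): /d/ is a stop between vowels /o/ and /a/, so it spirantizes to the fricative [z]. /woizeodagdiigiwx/ → woizeozagdiigiwx.
Rule 4 (stop-cluster i-epenthesis): /g/ and /d/ form a stop–stop cluster, so [i] is inserted between them. /woizeozagdiigiwx/ → woizeozagidiigiwx.
Rule 5 (final cluster simplification): /x/ is the second consonant of a word-final cluster /wx/, so it deletes. /woizeozagidiigiwx/ → woizeozagidiigiw.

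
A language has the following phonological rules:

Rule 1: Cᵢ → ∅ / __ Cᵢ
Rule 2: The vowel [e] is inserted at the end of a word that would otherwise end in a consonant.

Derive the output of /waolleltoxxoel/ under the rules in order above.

waoleltoxoele

Rule 1 (degemination): /ll/ is a geminate; the first /l/ deletes. /xx/ is a geminate; the first /x/ deletes. /waolleltoxxoel/ → waoleltoxoel.
Rule 2 (final e-epenthesis): the form ends in the consonant /l/, so [e] is inserted word-finally. /waoleltoxoel/ → waoleltoxoele.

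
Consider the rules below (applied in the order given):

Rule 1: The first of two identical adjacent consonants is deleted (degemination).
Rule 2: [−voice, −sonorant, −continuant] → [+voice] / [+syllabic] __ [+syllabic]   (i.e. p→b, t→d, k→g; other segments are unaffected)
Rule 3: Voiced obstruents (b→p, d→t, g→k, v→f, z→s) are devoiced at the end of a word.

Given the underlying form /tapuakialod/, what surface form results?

Rule 1 (degemination): no segment meets the environment; /tapuakialod/ is unchanged.
Rule 2 (intervocalic voicing): /p/ is a voiceless stop between vowels /a/ and /u/, so it voices to [b]. /k/ is a voiceless stop between vowels /a/ and /i/, so it voices to [g]. /tapuakialod/ → tabuagialod.
Rule 3 (final devoicing): /d/ is a voiced obstruent in word-final position, so it devoices to [t]. /tabuagialod/ → tabuagialot.

tabuagialot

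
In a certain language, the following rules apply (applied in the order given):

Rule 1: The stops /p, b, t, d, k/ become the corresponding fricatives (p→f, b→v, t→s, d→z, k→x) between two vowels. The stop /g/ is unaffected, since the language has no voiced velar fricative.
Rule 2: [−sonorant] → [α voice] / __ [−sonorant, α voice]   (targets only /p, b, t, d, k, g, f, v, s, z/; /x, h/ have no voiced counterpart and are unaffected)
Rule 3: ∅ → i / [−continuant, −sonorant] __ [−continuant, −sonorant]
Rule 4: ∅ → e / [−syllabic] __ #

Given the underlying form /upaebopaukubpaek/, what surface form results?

Rule 1 (intervocalic spirantization): /p/ is a stop between vowels /u/ and /a/, so it spirantizes to the fricative [f]. /b/ is a stop between vowels /e/ and /o/, so it spirantizes to the fricative [v]. /p/ is a stop between vowels /o/ and /a/, so it spirantizes to the fricative [f]. /k/ is a stop between vowels /u/ and /u/, so it spirantizes to the fricative [x]. /upaebopaukubpaek/ → ufaevofauxubpaek.
Rule 2 (regressive voicing assimilation): /b/ precedes the voiceless obstruent /p/, so it devoices to [p] by assimilation. /ufaevofauxubpaek/ → ufaevofauxuppaek.
Rule 3 (stop-cluster i-epenthesis): /p/ and /p/ form a stop–stop cluster, so [i] is inserted between them. /ufaevofauxuppaek/ → ufaevofauxupipaek.
Rule 4 (final e-epenthesis): the form ends in the consonant /k/, so [e] is inserted word-finally. /ufaevofauxupipaek/ → ufaevofauxupipaeke.

ufaevofauxupipaeke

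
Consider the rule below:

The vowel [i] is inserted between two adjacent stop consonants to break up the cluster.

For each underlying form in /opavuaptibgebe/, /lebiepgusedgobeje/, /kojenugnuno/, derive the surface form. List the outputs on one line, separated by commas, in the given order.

opavuapitibigebe, lebiepigusedigobeje, kojenugnuno

/opavuaptibgebe/: /p/ and /t/ form a stop–stop cluster, so [i] is inserted between them. /b/ and /g/ form a stop–stop cluster, so [i] is inserted between them. → [opavuapitibigebe].
/lebiepgusedgobeje/: /p/ and /g/ form a stop–stop cluster, so [i] is inserted between them. /d/ and /g/ form a stop–stop cluster, so [i] is inserted between them. → [lebiepigusedigobeje].
/kojenugnuno/: the rule's environment is not met; surfaces unchanged as [kojenugnuno].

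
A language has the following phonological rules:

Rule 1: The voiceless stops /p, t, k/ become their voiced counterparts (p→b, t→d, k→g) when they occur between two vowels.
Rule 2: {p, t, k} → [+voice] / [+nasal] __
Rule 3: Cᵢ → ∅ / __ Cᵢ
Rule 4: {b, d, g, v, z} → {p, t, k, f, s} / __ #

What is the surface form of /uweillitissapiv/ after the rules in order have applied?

Rule 1 (intervocalic voicing): /t/ is a voiceless stop between vowels /i/ and /i/, so it voices to [d]. /p/ is a voiceless stop between vowels /a/ and /i/, so it voices to [b]. /uweillitissapiv/ → uweillidissabiv.
Rule 2 (post-nasal voicing): no segment meets the environment; /uweillidissabiv/ is unchanged.
Rule 3 (degemination): /ll/ is a geminate; the first /l/ deletes. /ss/ is a geminate; the first /s/ deletes. /uweillidissabiv/ → uweilidisabiv.
Rule 4 (final devoicing): /v/ is a voiced obstruent in word-final position, so it devoices to [f]. /uweilidisabiv/ → uweilidisabif.

uweilidisabif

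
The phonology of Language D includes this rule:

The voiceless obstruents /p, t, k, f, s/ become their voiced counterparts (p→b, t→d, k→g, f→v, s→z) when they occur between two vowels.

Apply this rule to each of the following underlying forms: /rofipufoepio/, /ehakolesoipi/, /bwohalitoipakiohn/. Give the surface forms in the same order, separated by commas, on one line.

/rofipufoepio/: /f/ is a voiceless obstruent between vowels /o/ and /i/, so it voices to [v]. /p/ is a voiceless obstruent between vowels /i/ and /u/, so it voices to [b]. /f/ is a voiceless obstruent between vowels /u/ and /o/, so it voices to [v]. /p/ is a voiceless obstruent between vowels /e/ and /i/, so it voices to [b]. → [rovibuvoebio].
/ehakolesoipi/: /k/ is a voiceless obstruent between vowels /a/ and /o/, so it voices to [g]. /s/ is a voiceless obstruent between vowels /e/ and /o/, so it voices to [z]. /p/ is a voiceless obstruent between vowels /i/ and /i/, so it voices to [b]. → [ehagolezoibi].
/bwohalitoipakiohn/: /t/ is a voiceless obstruent between vowels /i/ and /o/, so it voices to [d]. /p/ is a voiceless obstruent between vowels /i/ and /a/, so it voices to [b]. /k/ is a voiceless obstruent between vowels /a/ and /i/, so it voices to [g]. → [bwohalidoibagiohn].

rovibuvoebio, ehagolezoibi, bwohalidoibagiohn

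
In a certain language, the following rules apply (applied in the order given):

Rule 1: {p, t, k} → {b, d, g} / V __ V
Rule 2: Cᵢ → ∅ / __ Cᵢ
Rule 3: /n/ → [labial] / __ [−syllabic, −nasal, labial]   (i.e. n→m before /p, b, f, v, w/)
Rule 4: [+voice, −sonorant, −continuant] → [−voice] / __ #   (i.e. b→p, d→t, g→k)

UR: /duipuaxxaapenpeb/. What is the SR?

duibuaxaabempep

Rule 1 (intervocalic voicing): /p/ is a voiceless stop between vowels /i/ and /u/, so it voices to [b]. /p/ is a voiceless stop between vowels /a/ and /e/, so it voices to [b]. /duipuaxxaapenpeb/ → duibuaxxaabenpeb.
Rule 2 (degemination): /xx/ is a geminate; the first /x/ deletes. /duibuaxxaabenpeb/ → duibuaxaabenpeb.
Rule 3 (nasal place assimilation): /n/ precedes the labial consonant /p/, so it assimilates in place to [m]. /duibuaxaabenpeb/ → duibuaxaabempeb.
Rule 4 (final devoicing): /b/ is a voiced stop in word-final position, so it devoices to [p]. /duibuaxaabempeb/ → duibuaxaabempep.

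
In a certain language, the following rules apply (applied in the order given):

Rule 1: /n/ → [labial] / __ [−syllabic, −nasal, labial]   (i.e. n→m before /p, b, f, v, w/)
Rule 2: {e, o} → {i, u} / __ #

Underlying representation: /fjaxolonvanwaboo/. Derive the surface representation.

Rule 1 (nasal place assimilation): /n/ precedes the labial consonant /v/, so it assimilates in place to [m]. /n/ precedes the labial consonant /w/, so it assimilates in place to [m]. /fjaxolonvanwaboo/ → fjaxolomvamwaboo.
Rule 2 (final vowel raising): /o/ is a mid vowel in word-final position, so it raises to [u]. /fjaxolomvamwaboo/ → fjaxolomvamwabou.

fjaxolomvamwabou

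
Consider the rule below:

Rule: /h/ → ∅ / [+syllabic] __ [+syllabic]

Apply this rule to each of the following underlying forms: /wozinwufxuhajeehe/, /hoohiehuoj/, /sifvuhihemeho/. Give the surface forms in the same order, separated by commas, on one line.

/wozinwufxuhajeehe/: /h/ occurs between vowels /u/ and /a/, so it deletes. /h/ occurs between vowels /e/ and /e/, so it deletes. → [wozinwufxuajeee].
/hoohiehuoj/: /h/ occurs between vowels /o/ and /i/, so it deletes. /h/ occurs between vowels /e/ and /u/, so it deletes. → [hooieuoj].
/sifvuhihemeho/: /h/ occurs between vowels /u/ and /i/, so it deletes. /h/ occurs between vowels /i/ and /e/, so it deletes. /h/ occurs between vowels /e/ and /o/, so it deletes. → [sifvuiemeo].

wozinwufxuajeee, hooieuoj, sifvuiemeo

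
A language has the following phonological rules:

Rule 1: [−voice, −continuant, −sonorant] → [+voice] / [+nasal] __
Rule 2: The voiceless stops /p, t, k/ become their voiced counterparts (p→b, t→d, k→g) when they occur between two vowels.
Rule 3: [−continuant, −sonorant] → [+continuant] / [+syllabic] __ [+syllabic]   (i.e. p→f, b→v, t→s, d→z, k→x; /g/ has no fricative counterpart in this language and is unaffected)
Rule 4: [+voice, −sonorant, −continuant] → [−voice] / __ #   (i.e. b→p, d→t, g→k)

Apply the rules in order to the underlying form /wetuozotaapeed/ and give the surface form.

Rule 1 (post-nasal voicing): no segment meets the environment; /wetuozotaapeed/ is unchanged.
Rule 2 (intervocalic voicing): /t/ is a voiceless stop between vowels /e/ and /u/, so it voices to [d]. /t/ is a voiceless stop between vowels /o/ and /a/, so it voices to [d]. /p/ is a voiceless stop between vowels /a/ and /e/, so it voices to [b]. /wetuozotaapeed/ → weduozodaabeed.
Rule 3 (intervocalic spirantization): /d/ is a stop between vowels /e/ and /u/, so it spirantizes to the fricative [z]. /d/ is a stop between vowels /o/ and /a/, so it spirantizes to the fricative [z]. /b/ is a stop between vowels /a/ and /e/, so it spirantizes to the fricative [v]. /weduozodaabeed/ → wezuozozaaveed.
Rule 4 (final devoicing): /d/ is a voiced stop in word-final position, so it devoices to [t]. /wezuozozaaveed/ → wezuozozaaveet.

wezuozozaaveet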